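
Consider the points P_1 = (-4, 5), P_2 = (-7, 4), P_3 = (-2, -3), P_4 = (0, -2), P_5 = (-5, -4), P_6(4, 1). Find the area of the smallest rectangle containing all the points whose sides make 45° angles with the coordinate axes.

98

In coordinates u = x + y, v = x − y the rectangle is axis-aligned; the map (x,y)→(u,v) scales areas by 2.
u-values: 1, -3, -5, -2, -9, 5; range = 5 − (-9) = 14.
v-values: -9, -11, 1, 2, -1, 3; range = 3 − (-11) = 14.
Area = (14 × 14) / 2 = 98.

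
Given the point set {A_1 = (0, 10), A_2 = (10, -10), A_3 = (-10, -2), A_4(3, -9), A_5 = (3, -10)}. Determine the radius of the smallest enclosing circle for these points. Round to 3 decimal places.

11.756

The minimum enclosing circle is determined by three boundary points: A_1, A_2, A_3.
Their circumcentre is (1.75, -1.625) with r² = 138.203125.
The farthest remaining point A_5 is at distance² 71.703125 ≤ 138.203125.
r = √(138.203125) ≈ 11.756.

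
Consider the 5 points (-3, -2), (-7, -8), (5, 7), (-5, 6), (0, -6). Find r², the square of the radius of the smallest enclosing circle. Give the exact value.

A smallest enclosing disk is always determined by at most three of the input points on its boundary.
The farthest pair is (-7, -8)–(5, 7) with squared distance 369. The circle on this segment as diameter has centre (-1, -0.5) and r² = 369/4 = 92.25.
Check (-3, -2): distance² to centre = 6.25 ≤ 92.25, so it lies inside.
All remaining points lie in this disk, and no smaller disk contains both endpoints, so this is the minimum enclosing circle.

92.25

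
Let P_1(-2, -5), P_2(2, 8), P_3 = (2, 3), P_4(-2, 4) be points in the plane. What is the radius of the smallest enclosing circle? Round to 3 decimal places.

6.801

The minimum enclosing circle of a finite set is fixed by two of the points (as a diameter) or three (as a circumcircle).
The farthest pair is P_1–P_2 with squared distance 185. The circle on this segment as diameter has centre (0, 1.5) and r² = 185/4 = 46.25.
Check P_3: distance² to centre = 6.25 ≤ 46.25, so it lies inside.
All remaining points lie in this disk, and no smaller disk contains both endpoints, so this is the minimum enclosing circle.
r = √(46.25) ≈ 6.801.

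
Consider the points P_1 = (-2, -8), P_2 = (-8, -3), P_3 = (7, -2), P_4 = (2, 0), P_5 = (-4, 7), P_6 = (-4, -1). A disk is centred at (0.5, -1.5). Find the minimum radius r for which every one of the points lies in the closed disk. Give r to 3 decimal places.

The required radius is the distance from (0.5, -1.5) to the farthest point.
Squared distances: 48.5, 74.5, 42.5, 4.5, 92.5, 20.5.
Maximum is 92.5, attained at P_5.
r = √(92.5) ≈ 9.618.

9.618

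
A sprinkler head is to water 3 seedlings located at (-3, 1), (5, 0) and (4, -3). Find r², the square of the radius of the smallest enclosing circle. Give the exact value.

16.9

Call the three points A, B, C in the order given.
Side lengths²: AB² = 65, AC² = 65, BC² = 10.
Since AC² = 65 < 65 + 10 = 75, the triangle is acute, so the smallest enclosing circle is the circumcircle.
Circumcentre = (0.9, -0.3), r² = 16.9.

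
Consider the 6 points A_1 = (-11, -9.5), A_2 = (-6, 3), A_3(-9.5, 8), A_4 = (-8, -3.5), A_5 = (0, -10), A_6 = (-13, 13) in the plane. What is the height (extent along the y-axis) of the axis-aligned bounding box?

23

max y = 13, min y = -10, so height = 23.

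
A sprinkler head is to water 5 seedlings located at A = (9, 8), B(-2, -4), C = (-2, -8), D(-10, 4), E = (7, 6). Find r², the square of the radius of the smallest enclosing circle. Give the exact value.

The minimum enclosing circle is determined by three boundary points: A, C, D.
Their circumcentre is (0.3, 2.2) with r² = 109.33.
The farthest remaining point E is at distance² 59.33 ≤ 109.33.

109.33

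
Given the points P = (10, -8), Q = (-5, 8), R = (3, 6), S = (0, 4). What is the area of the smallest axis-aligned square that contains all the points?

The bounding box has width 15 and height 16.
An axis-aligned square enclosing the set must have side ≥ max(width, height).
So the minimum side is max(15, 16) = 16.
Area = 16² = 256.

256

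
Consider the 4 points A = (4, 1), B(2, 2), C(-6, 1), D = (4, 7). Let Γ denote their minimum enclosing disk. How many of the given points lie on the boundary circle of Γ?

3

By Welzl's lemma the MEC is supported by two points (diametrically opposite) or three points (on a circumcircle).
The farthest pair is C–D with squared distance 136. The circle on this segment as diameter has centre (-1, 4) and r² = 136/4 = 34.
Check A: distance² to centre = 34 ≤ 34, so it lies inside.
All remaining points lie in this disk, and no smaller disk contains both endpoints, so this is the minimum enclosing circle.
The points at distance exactly r from the centre are A, C, D — 3 points.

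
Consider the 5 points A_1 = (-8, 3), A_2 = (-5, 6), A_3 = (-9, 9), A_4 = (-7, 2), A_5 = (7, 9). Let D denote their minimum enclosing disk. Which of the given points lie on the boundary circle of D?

A_1, A_3, A_5

A smallest enclosing disk is always determined by at most three of the input points on its boundary.
The minimum enclosing circle is determined by three boundary points: A_1, A_3, A_5.
Their circumcentre is (-1, 7.25) with r² = 67.0625.
The farthest remaining point A_4 is at distance² 63.5625 ≤ 67.0625.
The points at distance exactly r from the centre are A_1, A_3, A_5 — 3 points.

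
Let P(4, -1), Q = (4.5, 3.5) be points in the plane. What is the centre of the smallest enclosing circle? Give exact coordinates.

The smallest circle enclosing two points has them as diameter endpoints.
Centre = midpoint = (4.25, 1.25); r² = |PQ|²/4 = 20.5/4 = 5.125.
Centre = (4.25, 1.25).

(4.25, 1.25)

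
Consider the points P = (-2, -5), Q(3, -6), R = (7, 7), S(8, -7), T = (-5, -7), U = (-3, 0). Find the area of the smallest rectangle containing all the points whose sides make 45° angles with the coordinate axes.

234

In coordinates u = x + y, v = x − y the rectangle is axis-aligned; the map (x,y)→(u,v) scales areas by 2.
u-values: -7, -3, 14, 1, -12, -3; range = 14 − (-12) = 26.
v-values: 3, 9, 0, 15, 2, -3; range = 15 − (-3) = 18.
Area = (26 × 18) / 2 = 234.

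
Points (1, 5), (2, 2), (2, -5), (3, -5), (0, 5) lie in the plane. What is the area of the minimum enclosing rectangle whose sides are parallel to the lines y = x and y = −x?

In coordinates u = x + y, v = x − y the rectangle is axis-aligned; the map (x,y)→(u,v) scales areas by 2.
u-values: 6, 4, -3, -2, 5; range = 6 − (-3) = 9.
v-values: -4, 0, 7, 8, -5; range = 8 − (-5) = 13.
Area = (9 × 13) / 2 = 58.5.

58.5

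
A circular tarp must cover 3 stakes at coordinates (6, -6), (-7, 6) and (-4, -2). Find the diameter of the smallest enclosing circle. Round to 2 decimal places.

Call the three points A, B, C in the order given.
Side lengths²: AB² = 313, AC² = 116, BC² = 73.
Since AB² = 313 ≥ 116 + 73 = 189, the angle opposite AB is not acute, so the smallest enclosing circle has AB as diameter.
Centre = midpoint of AB = (-0.5, 0), r² = 313/4 = 78.25.
Diameter = 2r = 2√(78.25) ≈ 17.69.

17.69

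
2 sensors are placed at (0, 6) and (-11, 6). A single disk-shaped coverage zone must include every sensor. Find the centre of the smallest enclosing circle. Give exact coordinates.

(-5.5, 6)

The smallest circle enclosing two points has them as diameter endpoints.
Centre = midpoint = (-5.5, 6); r² = |(0, 6)−(-11, 6)|²/4 = 121/4 = 30.25.
Centre = (-5.5, 6).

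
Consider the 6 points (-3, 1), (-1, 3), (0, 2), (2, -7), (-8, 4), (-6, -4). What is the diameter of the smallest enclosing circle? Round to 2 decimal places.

The farthest pair is (2, -7)–(-8, 4) with squared distance 221. The circle on this segment as diameter has centre (-3, -1.5) and r² = 221/4 = 55.25.
Check (-3, 1): distance² to centre = 6.25 ≤ 55.25, so it lies inside.
All remaining points lie in this disk, and no smaller disk contains both endpoints, so this is the minimum enclosing circle.
Diameter = 2r = 2√(55.25) ≈ 14.87.

14.87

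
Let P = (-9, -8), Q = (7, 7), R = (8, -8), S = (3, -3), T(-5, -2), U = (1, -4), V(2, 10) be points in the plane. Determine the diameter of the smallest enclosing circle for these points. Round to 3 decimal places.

22.236

A smallest enclosing disk is always determined by at most three of the input points on its boundary.
The minimum enclosing circle is determined by three boundary points: P, R, V.
Their circumcentre is (-0.5, -5/6) with r² = 2225/18.
The farthest remaining point Q is at distance² 2117/18 ≤ 2225/18.
Diameter = 2r = 2√(2225/18) ≈ 22.236.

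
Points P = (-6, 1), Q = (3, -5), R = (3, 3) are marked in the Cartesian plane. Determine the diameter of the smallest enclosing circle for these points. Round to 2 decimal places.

11.08

Side lengths²: PQ² = 117, PR² = 85, QR² = 64.
Since PQ² = 117 < 85 + 64 = 149, the triangle is acute, so the smallest enclosing circle is the circumcircle.
Circumcentre = (-5/6, -1), r² = 1105/36.
Diameter = 2r = 2√(1105/36) ≈ 11.08.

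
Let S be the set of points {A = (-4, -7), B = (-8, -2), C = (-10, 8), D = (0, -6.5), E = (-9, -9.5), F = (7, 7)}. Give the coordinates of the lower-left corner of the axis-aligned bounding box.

x-range [-10, 7], y-range [-9.5, 8].
The lower-left corner is (-10, -9.5).

(-10, -9.5)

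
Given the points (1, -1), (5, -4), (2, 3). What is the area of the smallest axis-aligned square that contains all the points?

49

The bounding box has width 4 and height 7.
An axis-aligned square enclosing the set must have side ≥ max(width, height).
So the minimum side is max(4, 7) = 7.
Area = 7² = 49.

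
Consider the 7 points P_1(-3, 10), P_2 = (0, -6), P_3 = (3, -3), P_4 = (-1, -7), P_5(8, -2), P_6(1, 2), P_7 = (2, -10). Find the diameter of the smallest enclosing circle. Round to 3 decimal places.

By Welzl's lemma the MEC is supported by two points (diametrically opposite) or three points (on a circumcircle).
The farthest pair is P_1–P_7 with squared distance 425. The circle on this segment as diameter has centre (-0.5, 0) and r² = 425/4 = 106.25.
Check P_2: distance² to centre = 36.25 ≤ 106.25, so it lies inside.
All remaining points lie in this disk, and no smaller disk contains both endpoints, so this is the minimum enclosing circle.
Diameter = 2r = 2√(106.25) ≈ 20.616.

20.616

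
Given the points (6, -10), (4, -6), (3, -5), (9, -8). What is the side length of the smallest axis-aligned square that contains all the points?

6

The bounding box has width 6 and height 5.
An axis-aligned square enclosing the set must have side ≥ max(width, height).
So the minimum side is max(6, 5) = 6.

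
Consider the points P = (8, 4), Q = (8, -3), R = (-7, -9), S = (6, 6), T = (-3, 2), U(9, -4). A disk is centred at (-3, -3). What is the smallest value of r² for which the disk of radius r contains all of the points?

170

The required radius is the distance from (-3, -3) to the farthest point.
Squared distances: 170, 121, 52, 162, 25, 145.
Maximum is 170, attained at P.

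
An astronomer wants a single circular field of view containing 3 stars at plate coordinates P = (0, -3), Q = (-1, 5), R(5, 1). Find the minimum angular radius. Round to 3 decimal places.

4.230

Side lengths²: PQ² = 65, PR² = 41, QR² = 52.
Since PQ² = 65 < 52 + 41 = 93, the triangle is acute, so the smallest enclosing circle is the circumcircle.
Circumcentre = (17/22, 51/44), r² = 34645/1936.
r = √(34645/1936) ≈ 4.230.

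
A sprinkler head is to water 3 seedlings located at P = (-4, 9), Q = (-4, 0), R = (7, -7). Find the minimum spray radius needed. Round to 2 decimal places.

Side lengths²: PQ² = 81, PR² = 377, QR² = 170.
Since PR² = 377 ≥ 170 + 81 = 251, the angle opposite PR is not acute, so the smallest enclosing circle has PR as diameter.
Centre = midpoint of PR = (1.5, 1), r² = 377/4 = 94.25.
r = √(94.25) ≈ 9.71.

9.71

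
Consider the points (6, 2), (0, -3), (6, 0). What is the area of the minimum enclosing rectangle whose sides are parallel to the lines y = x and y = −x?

In coordinates u = x + y, v = x − y the rectangle is axis-aligned; the map (x,y)→(u,v) scales areas by 2.
u-values: 8, -3, 6; range = 8 − (-3) = 11.
v-values: 4, 3, 6; range = 6 − 3 = 3.
Area = (11 × 3) / 2 = 16.5.

16.5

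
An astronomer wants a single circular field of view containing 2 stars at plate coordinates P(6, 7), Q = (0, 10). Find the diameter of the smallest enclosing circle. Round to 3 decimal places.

The smallest circle enclosing two points has them as diameter endpoints.
Centre = midpoint = (3, 8.5); r² = |PQ|²/4 = 45/4 = 11.25.
Diameter = 2r = 2√(11.25) ≈ 6.708.

6.708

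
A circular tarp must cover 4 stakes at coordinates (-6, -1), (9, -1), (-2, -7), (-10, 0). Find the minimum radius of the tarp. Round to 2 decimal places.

9.51

The minimum enclosing circle of a finite set is fixed by two of the points (as a diameter) or three (as a circumcircle).
The farthest pair is (9, -1)–(-10, 0) with squared distance 362. The circle on this segment as diameter has centre (-0.5, -0.5) and r² = 362/4 = 90.5.
Check (-6, -1): distance² to centre = 30.5 ≤ 90.5, so it lies inside.
All remaining points lie in this disk, and no smaller disk contains both endpoints, so this is the minimum enclosing circle.
r = √(90.5) ≈ 9.51.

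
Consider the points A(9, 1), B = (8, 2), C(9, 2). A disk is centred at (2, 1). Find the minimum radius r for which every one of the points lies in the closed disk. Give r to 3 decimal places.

7.071

The required radius is the distance from (2, 1) to the farthest point.
Squared distances: 49, 37, 50.
Maximum is 50, attained at C.
r = √50 ≈ 7.071.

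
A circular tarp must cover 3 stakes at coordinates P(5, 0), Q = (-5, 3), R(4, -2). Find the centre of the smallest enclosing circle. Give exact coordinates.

Side lengths²: PQ² = 109, PR² = 5, QR² = 106.
Since PQ² = 109 < 106 + 5 = 111, the triangle is acute, so the smallest enclosing circle is the circumcircle.
Circumcentre = (-3/46, 59/46), r² = 28885/1058.
Centre = (-3/46, 59/46).

(-3/46, 59/46)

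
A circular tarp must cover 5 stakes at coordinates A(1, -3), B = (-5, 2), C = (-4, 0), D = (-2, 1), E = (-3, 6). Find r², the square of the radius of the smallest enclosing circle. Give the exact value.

24.25

By Welzl's lemma the MEC is supported by two points (diametrically opposite) or three points (on a circumcircle).
The farthest pair is A–E with squared distance 97. The circle on this segment as diameter has centre (-1, 1.5) and r² = 97/4 = 24.25.
Check B: distance² to centre = 16.25 ≤ 24.25, so it lies inside.
All remaining points lie in this disk, and no smaller disk contains both endpoints, so this is the minimum enclosing circle.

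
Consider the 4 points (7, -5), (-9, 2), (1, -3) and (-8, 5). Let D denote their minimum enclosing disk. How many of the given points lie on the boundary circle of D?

2

By Welzl's lemma the MEC is supported by two points (diametrically opposite) or three points (on a circumcircle).
The farthest pair is (7, -5)–(-8, 5) with squared distance 325. The circle on this segment as diameter has centre (-0.5, 0) and r² = 325/4 = 81.25.
Check (-9, 2): distance² to centre = 76.25 ≤ 81.25, so it lies inside.
All remaining points lie in this disk, and no smaller disk contains both endpoints, so this is the minimum enclosing circle.
The points at distance exactly r from the centre are (7, -5), (-8, 5) — 2 points.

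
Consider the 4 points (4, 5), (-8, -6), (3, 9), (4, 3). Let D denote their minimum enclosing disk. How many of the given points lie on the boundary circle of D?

2

A smallest enclosing disk is always determined by at most three of the input points on its boundary.
The farthest pair is (-8, -6)–(3, 9) with squared distance 346. The circle on this segment as diameter has centre (-2.5, 1.5) and r² = 346/4 = 86.5.
Check (4, 5): distance² to centre = 54.5 ≤ 86.5, so it lies inside.
All remaining points lie in this disk, and no smaller disk contains both endpoints, so this is the minimum enclosing circle.
The points at distance exactly r from the centre are (-8, -6), (3, 9) — 2 points.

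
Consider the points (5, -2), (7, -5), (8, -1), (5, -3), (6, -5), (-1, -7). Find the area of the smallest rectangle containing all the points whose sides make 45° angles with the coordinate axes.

In coordinates u = x + y, v = x − y the rectangle is axis-aligned; the map (x,y)→(u,v) scales areas by 2.
u-values: 3, 2, 7, 2, 1, -8; range = 7 − (-8) = 15.
v-values: 7, 12, 9, 8, 11, 6; range = 12 − 6 = 6.
Area = (15 × 6) / 2 = 45.

45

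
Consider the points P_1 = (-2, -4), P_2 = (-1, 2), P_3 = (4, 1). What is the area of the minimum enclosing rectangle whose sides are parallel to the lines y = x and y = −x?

33

In coordinates u = x + y, v = x − y the rectangle is axis-aligned; the map (x,y)→(u,v) scales areas by 2.
u-values: -6, 1, 5; range = 5 − (-6) = 11.
v-values: 2, -3, 3; range = 3 − (-3) = 6.
Area = (11 × 6) / 2 = 33.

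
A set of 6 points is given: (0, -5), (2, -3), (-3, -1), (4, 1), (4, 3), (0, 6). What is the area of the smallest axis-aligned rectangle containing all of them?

x ranges over [-3, 4], width 7.
y ranges over [-5, 6], height 11.
Area = 7 × 11 = 77.

77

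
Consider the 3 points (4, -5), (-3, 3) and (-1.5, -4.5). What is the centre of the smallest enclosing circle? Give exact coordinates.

Call the three points A, B, C in the order given.
Side lengths²: AB² = 113, AC² = 30.5, BC² = 58.5.
Since AB² = 113 ≥ 58.5 + 30.5 = 89, the angle opposite AB is not acute, so the smallest enclosing circle has AB as diameter.
Centre = midpoint of AB = (0.5, -1), r² = 113/4 = 28.25.
Centre = (0.5, -1).

(0.5, -1)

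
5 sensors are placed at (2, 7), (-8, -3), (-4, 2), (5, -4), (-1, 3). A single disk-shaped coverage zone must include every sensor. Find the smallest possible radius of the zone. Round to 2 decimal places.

By Welzl's lemma the MEC is supported by two points (diametrically opposite) or three points (on a circumcircle).
The minimum enclosing circle is determined by three boundary points: (2, 7), (-8, -3), (5, -4).
Their circumcentre is (-17/14, 3/14) with r² = 5525/98.
The farthest remaining point (-4, 2) is at distance² 1073/98 ≤ 5525/98.
r = √(5525/98) ≈ 7.51.

7.51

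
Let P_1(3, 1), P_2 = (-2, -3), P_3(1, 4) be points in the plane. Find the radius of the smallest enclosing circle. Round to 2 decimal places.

3.81

Side lengths²: P_1P_2² = 41, P_1P_3² = 13, P_2P_3² = 58.
Since P_2P_3² = 58 ≥ 41 + 13 = 54, the angle opposite P_2P_3 is not acute, so the smallest enclosing circle has P_2P_3 as diameter.
Centre = midpoint of P_2P_3 = (-0.5, 0.5), r² = 58/4 = 14.5.
r = √(14.5) ≈ 3.81.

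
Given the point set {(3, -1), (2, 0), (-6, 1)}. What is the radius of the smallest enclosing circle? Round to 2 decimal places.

Call the three points A, B, C in the order given.
Side lengths²: AB² = 2, AC² = 85, BC² = 65.
Since AC² = 85 ≥ 65 + 2 = 67, the angle opposite AC is not acute, so the smallest enclosing circle has AC as diameter.
Centre = midpoint of AC = (-1.5, 0), r² = 85/4 = 21.25.
r = √(21.25) ≈ 4.61.

4.61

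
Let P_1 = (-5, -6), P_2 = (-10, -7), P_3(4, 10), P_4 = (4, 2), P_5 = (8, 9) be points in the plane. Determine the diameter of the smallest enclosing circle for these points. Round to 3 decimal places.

24.083

The farthest pair is P_2–P_5 with squared distance 580. The circle on this segment as diameter has centre (-1, 1) and r² = 580/4 = 145.
Check P_1: distance² to centre = 65 ≤ 145, so it lies inside.
All remaining points lie in this disk, and no smaller disk contains both endpoints, so this is the minimum enclosing circle.
Diameter = 2r = 2√145 ≈ 24.083.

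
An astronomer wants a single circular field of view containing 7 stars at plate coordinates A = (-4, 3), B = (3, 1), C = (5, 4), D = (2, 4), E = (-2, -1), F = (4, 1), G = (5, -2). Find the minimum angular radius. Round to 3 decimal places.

5.179

By Welzl's lemma the MEC is supported by two points (diametrically opposite) or three points (on a circumcircle).
The minimum enclosing circle is determined by three boundary points: A, C, G.
Their circumcentre is (7/9, 1) with r² = 2173/81.
The farthest remaining point E is at distance² 949/81 ≤ 2173/81.
r = √(2173/81) ≈ 5.179.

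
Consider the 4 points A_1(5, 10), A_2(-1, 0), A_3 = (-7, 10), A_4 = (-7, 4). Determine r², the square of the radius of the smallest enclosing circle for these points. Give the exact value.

The minimum enclosing circle of a finite set is fixed by two of the points (as a diameter) or three (as a circumcircle).
The minimum enclosing circle is determined by three boundary points: A_1, A_2, A_3.
Their circumcentre is (-1, 6.8) with r² = 46.24.
The farthest remaining point A_4 is at distance² 43.84 ≤ 46.24.

46.24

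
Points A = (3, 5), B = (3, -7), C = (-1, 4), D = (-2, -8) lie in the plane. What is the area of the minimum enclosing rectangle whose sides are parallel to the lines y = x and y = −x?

135

In coordinates u = x + y, v = x − y the rectangle is axis-aligned; the map (x,y)→(u,v) scales areas by 2.
u-values: 8, -4, 3, -10; range = 8 − (-10) = 18.
v-values: -2, 10, -5, 6; range = 10 − (-5) = 15.
Area = (18 × 15) / 2 = 135.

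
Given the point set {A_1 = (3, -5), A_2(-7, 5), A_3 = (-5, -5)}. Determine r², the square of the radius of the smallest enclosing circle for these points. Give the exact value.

50

Side lengths²: A_1A_2² = 200, A_1A_3² = 64, A_2A_3² = 104.
Since A_1A_2² = 200 ≥ 104 + 64 = 168, the angle opposite A_1A_2 is not acute, so the smallest enclosing circle has A_1A_2 as diameter.
Centre = midpoint of A_1A_2 = (-2, 0), r² = 200/4 = 50.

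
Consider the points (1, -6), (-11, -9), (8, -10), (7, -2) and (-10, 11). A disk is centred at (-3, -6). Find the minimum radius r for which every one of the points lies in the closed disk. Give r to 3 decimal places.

The required radius is the distance from (-3, -6) to the farthest point.
Squared distances: 16, 73, 137, 116, 338.
Maximum is 338, attained at (-10, 11).
r = √338 ≈ 18.385.

18.385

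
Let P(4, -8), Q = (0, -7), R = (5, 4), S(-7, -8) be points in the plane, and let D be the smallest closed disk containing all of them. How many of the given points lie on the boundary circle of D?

2

The minimum enclosing circle of a finite set is fixed by two of the points (as a diameter) or three (as a circumcircle).
The farthest pair is R–S with squared distance 288. The circle on this segment as diameter has centre (-1, -2) and r² = 288/4 = 72.
Check P: distance² to centre = 61 ≤ 72, so it lies inside.
All remaining points lie in this disk, and no smaller disk contains both endpoints, so this is the minimum enclosing circle.
The points at distance exactly r from the centre are R, S — 2 points.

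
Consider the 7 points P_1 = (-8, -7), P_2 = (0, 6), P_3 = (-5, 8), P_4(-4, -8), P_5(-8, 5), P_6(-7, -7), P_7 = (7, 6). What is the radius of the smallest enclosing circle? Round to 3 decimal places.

9.925

A smallest enclosing disk is always determined by at most three of the input points on its boundary.
The farthest pair is P_1–P_7 with squared distance 394. The circle on this segment as diameter has centre (-0.5, -0.5) and r² = 394/4 = 98.5.
Check P_2: distance² to centre = 42.5 ≤ 98.5, so it lies inside.
All remaining points lie in this disk, and no smaller disk contains both endpoints, so this is the minimum enclosing circle.
r = √(98.5) ≈ 9.925.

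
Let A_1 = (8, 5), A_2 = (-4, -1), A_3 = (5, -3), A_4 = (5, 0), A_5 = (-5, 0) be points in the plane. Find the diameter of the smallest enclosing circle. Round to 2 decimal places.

The farthest pair is A_1–A_5 with squared distance 194. The circle on this segment as diameter has centre (1.5, 2.5) and r² = 194/4 = 48.5.
Check A_2: distance² to centre = 42.5 ≤ 48.5, so it lies inside.
All remaining points lie in this disk, and no smaller disk contains both endpoints, so this is the minimum enclosing circle.
Diameter = 2r = 2√(48.5) ≈ 13.93.

13.93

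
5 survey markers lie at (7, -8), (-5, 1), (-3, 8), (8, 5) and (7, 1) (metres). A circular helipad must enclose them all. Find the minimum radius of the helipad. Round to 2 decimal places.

By Welzl's lemma the MEC is supported by two points (diametrically opposite) or three points (on a circumcircle).
The farthest pair is (7, -8)–(-3, 8) with squared distance 356. The circle on this segment as diameter has centre (2, 0) and r² = 356/4 = 89.
Check (-5, 1): distance² to centre = 50 ≤ 89, so it lies inside.
All remaining points lie in this disk, and no smaller disk contains both endpoints, so this is the minimum enclosing circle.
r = √89 ≈ 9.43.

9.43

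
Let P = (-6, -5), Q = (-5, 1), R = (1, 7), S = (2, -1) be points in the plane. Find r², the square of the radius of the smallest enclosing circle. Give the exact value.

By Welzl's lemma the MEC is supported by two points (diametrically opposite) or three points (on a circumcircle).
The farthest pair is P–R with squared distance 193. The circle on this segment as diameter has centre (-2.5, 1) and r² = 193/4 = 48.25.
Check Q: distance² to centre = 6.25 ≤ 48.25, so it lies inside.
All remaining points lie in this disk, and no smaller disk contains both endpoints, so this is the minimum enclosing circle.

48.25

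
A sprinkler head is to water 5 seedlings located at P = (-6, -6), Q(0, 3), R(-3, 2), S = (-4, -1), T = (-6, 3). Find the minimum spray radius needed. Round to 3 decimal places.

The farthest pair is P–Q with squared distance 117. The circle on this segment as diameter has centre (-3, -1.5) and r² = 117/4 = 29.25.
Check R: distance² to centre = 12.25 ≤ 29.25, so it lies inside.
All remaining points lie in this disk, and no smaller disk contains both endpoints, so this is the minimum enclosing circle.
r = √(29.25) ≈ 5.408.

5.408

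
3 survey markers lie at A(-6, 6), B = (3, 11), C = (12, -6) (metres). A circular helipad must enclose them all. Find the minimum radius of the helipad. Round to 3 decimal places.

10.819

Side lengths²: AB² = 106, AC² = 468, BC² = 370.
Since AC² = 468 < 370 + 106 = 476, the triangle is acute, so the smallest enclosing circle is the circumcircle.
Circumcentre = (103/33, 2/11), r² = 127465/1089.
r = √(127465/1089) ≈ 10.819.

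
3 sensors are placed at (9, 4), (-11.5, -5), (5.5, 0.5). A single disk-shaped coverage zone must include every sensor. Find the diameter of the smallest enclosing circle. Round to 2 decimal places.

Call the three points A, B, C in the order given.
Side lengths²: AB² = 501.25, AC² = 24.5, BC² = 319.25.
Since AB² = 501.25 ≥ 319.25 + 24.5 = 343.75, the angle opposite AB is not acute, so the smallest enclosing circle has AB as diameter.
Centre = midpoint of AB = (-1.25, -0.5), r² = 501.25/4 = 125.3125.
Diameter = 2r = 2√(125.3125) ≈ 22.39.

22.39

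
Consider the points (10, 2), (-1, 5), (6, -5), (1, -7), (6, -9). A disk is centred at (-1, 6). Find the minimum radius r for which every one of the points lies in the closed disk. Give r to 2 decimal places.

The required radius is the distance from (-1, 6) to the farthest point.
Squared distances: 137, 1, 170, 173, 274.
Maximum is 274, attained at (6, -9).
r = √274 ≈ 16.55.

16.55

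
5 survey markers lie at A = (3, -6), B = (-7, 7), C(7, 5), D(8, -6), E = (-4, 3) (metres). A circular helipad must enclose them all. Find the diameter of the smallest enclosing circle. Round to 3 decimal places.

19.849

By Welzl's lemma the MEC is supported by two points (diametrically opposite) or three points (on a circumcircle).
The farthest pair is B–D with squared distance 394. The circle on this segment as diameter has centre (0.5, 0.5) and r² = 394/4 = 98.5.
Check A: distance² to centre = 48.5 ≤ 98.5, so it lies inside.
All remaining points lie in this disk, and no smaller disk contains both endpoints, so this is the minimum enclosing circle.
Diameter = 2r = 2√(98.5) ≈ 19.849.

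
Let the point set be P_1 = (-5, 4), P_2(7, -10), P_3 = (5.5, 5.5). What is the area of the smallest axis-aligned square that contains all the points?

240.25

The bounding box has width 12 and height 15.5.
An axis-aligned square enclosing the set must have side ≥ max(width, height).
So the minimum side is max(12, 15.5) = 15.5.
Area = 15.5² = 240.25.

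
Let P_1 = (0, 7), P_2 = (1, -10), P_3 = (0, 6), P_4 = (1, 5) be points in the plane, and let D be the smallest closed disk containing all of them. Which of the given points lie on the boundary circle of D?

P_1, P_2

The farthest pair is P_1–P_2 with squared distance 290. The circle on this segment as diameter has centre (0.5, -1.5) and r² = 290/4 = 72.5.
Check P_3: distance² to centre = 56.5 ≤ 72.5, so it lies inside.
All remaining points lie in this disk, and no smaller disk contains both endpoints, so this is the minimum enclosing circle.
The points at distance exactly r from the centre are P_1, P_2 — 2 points.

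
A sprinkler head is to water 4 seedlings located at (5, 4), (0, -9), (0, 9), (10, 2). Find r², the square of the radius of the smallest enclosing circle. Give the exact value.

82.3225

A smallest enclosing disk is always determined by at most three of the input points on its boundary.
The minimum enclosing circle is determined by three boundary points: (0, -9), (0, 9), (10, 2).
Their circumcentre is (1.15, 0) with r² = 82.3225.
The farthest remaining point (5, 4) is at distance² 30.8225 ≤ 82.3225.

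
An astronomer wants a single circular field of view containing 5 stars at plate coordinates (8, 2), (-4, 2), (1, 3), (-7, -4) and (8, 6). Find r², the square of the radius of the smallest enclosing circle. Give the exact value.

81.25

The farthest pair is (-7, -4)–(8, 6) with squared distance 325. The circle on this segment as diameter has centre (0.5, 1) and r² = 325/4 = 81.25.
Check (8, 2): distance² to centre = 57.25 ≤ 81.25, so it lies inside.
All remaining points lie in this disk, and no smaller disk contains both endpoints, so this is the minimum enclosing circle.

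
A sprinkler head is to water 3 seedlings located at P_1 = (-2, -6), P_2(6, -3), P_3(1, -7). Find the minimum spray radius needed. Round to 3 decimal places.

Side lengths²: P_1P_2² = 73, P_1P_3² = 10, P_2P_3² = 41.
Since P_1P_2² = 73 ≥ 41 + 10 = 51, the angle opposite P_1P_2 is not acute, so the smallest enclosing circle has P_1P_2 as diameter.
Centre = midpoint of P_1P_2 = (2, -4.5), r² = 73/4 = 18.25.
r = √(18.25) ≈ 4.272.

4.272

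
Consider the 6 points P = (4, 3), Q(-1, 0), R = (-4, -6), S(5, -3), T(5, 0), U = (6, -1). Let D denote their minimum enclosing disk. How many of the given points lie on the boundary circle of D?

A smallest enclosing disk is always determined by at most three of the input points on its boundary.
The farthest pair is P–R with squared distance 145. The circle on this segment as diameter has centre (0, -1.5) and r² = 145/4 = 36.25.
Check Q: distance² to centre = 3.25 ≤ 36.25, so it lies inside.
All remaining points lie in this disk, and no smaller disk contains both endpoints, so this is the minimum enclosing circle.
The points at distance exactly r from the centre are P, R, U — 3 points.

3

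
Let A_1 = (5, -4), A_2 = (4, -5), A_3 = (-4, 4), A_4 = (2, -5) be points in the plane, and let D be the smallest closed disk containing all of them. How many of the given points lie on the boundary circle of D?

3

The minimum enclosing circle is determined by three boundary points: A_1, A_2, A_3.
Their circumcentre is (9/34, -9/34) with r² = 21025/578.
The farthest remaining point A_4 is at distance² 14701/578 ≤ 21025/578.
The points at distance exactly r from the centre are A_1, A_2, A_3 — 3 points.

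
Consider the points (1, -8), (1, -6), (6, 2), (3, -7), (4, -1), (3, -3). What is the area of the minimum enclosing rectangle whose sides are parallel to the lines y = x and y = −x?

45

In coordinates u = x + y, v = x − y the rectangle is axis-aligned; the map (x,y)→(u,v) scales areas by 2.
u-values: -7, -5, 8, -4, 3, 0; range = 8 − (-7) = 15.
v-values: 9, 7, 4, 10, 5, 6; range = 10 − 4 = 6.
Area = (15 × 6) / 2 = 45.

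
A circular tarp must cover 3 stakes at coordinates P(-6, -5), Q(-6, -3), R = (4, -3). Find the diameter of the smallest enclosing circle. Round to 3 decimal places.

Side lengths²: PQ² = 4, PR² = 104, QR² = 100.
Since PR² = 104 ≥ 100 + 4 = 104, the angle opposite PR is not acute, so the smallest enclosing circle has PR as diameter.
Centre = midpoint of PR = (-1, -4), r² = 104/4 = 26.
Diameter = 2r = 2√26 ≈ 10.198.

10.198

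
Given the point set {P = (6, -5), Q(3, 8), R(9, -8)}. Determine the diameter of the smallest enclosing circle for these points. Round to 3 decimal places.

Side lengths²: PQ² = 178, PR² = 18, QR² = 292.
Since QR² = 292 ≥ 178 + 18 = 196, the angle opposite QR is not acute, so the smallest enclosing circle has QR as diameter.
Centre = midpoint of QR = (6, 0), r² = 292/4 = 73.
Diameter = 2r = 2√73 ≈ 17.088.

17.088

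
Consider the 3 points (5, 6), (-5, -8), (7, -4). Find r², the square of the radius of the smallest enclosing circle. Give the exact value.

74

Call the three points A, B, C in the order given.
Side lengths²: AB² = 296, AC² = 104, BC² = 160.
Since AB² = 296 ≥ 160 + 104 = 264, the angle opposite AB is not acute, so the smallest enclosing circle has AB as diameter.
Centre = midpoint of AB = (0, -1), r² = 296/4 = 74.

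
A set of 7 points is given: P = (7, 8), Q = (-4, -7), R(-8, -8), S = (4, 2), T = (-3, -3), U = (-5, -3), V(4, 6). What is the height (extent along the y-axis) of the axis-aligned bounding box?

max y = 8, min y = -8, so height = 16.

16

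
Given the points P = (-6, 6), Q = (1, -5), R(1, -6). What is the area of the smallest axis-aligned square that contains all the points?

The bounding box has width 7 and height 12.
An axis-aligned square enclosing the set must have side ≥ max(width, height).
So the minimum side is max(7, 12) = 12.
Area = 12² = 144.

144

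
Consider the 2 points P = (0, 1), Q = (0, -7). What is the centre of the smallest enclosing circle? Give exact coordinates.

(0, -3)

The smallest circle enclosing two points has them as diameter endpoints.
Centre = midpoint = (0, -3); r² = |PQ|²/4 = 64/4 = 16.
Centre = (0, -3).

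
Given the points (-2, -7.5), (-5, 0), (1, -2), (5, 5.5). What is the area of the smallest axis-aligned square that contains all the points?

169

The bounding box has width 10 and height 13.
An axis-aligned square enclosing the set must have side ≥ max(width, height).
So the minimum side is max(10, 13) = 13.
Area = 13² = 169.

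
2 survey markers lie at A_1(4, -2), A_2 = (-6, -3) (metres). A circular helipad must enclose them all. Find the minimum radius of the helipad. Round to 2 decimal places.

The smallest circle enclosing two points has them as diameter endpoints.
Centre = midpoint = (-1, -2.5); r² = |A_1A_2|²/4 = 101/4 = 25.25.
r = √(25.25) ≈ 5.02.

5.02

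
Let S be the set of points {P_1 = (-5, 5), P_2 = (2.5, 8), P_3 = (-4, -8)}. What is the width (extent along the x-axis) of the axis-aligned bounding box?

max x = 2.5, min x = -5, so width = 7.5.

7.5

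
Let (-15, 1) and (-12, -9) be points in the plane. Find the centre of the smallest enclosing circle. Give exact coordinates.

The smallest circle enclosing two points has them as diameter endpoints.
Centre = midpoint = (-13.5, -4); r² = |(-15, 1)−(-12, -9)|²/4 = 109/4 = 27.25.
Centre = (-13.5, -4).

(-13.5, -4)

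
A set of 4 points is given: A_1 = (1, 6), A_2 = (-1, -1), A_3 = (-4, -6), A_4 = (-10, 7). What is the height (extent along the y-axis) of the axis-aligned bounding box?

max y = 7, min y = -6, so height = 13.

13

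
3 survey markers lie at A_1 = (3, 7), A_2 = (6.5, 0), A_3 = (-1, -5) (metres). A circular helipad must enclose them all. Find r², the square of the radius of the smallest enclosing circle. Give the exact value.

Side lengths²: A_1A_2² = 61.25, A_1A_3² = 160, A_2A_3² = 81.25.
Since A_1A_3² = 160 ≥ 81.25 + 61.25 = 142.5, the angle opposite A_1A_3 is not acute, so the smallest enclosing circle has A_1A_3 as diameter.
Centre = midpoint of A_1A_3 = (1, 1), r² = 160/4 = 40.

40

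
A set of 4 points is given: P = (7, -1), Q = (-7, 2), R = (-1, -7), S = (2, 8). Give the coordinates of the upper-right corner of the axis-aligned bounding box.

x-range [-7, 7], y-range [-7, 8].
The upper-right corner is (7, 8).

(7, 8)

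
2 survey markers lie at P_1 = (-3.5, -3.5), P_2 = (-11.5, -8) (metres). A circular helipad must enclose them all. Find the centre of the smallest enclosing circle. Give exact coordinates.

The smallest circle enclosing two points has them as diameter endpoints.
Centre = midpoint = (-7.5, -5.75); r² = |P_1P_2|²/4 = 84.25/4 = 21.0625.
Centre = (-7.5, -5.75).

(-7.5, -5.75)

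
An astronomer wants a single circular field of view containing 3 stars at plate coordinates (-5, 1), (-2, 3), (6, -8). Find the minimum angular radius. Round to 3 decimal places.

7.106

Call the three points A, B, C in the order given.
Side lengths²: AB² = 13, AC² = 202, BC² = 185.
Since AC² = 202 ≥ 185 + 13 = 198, the angle opposite AC is not acute, so the smallest enclosing circle has AC as diameter.
Centre = midpoint of AC = (0.5, -3.5), r² = 202/4 = 50.5.
r = √(50.5) ≈ 7.106.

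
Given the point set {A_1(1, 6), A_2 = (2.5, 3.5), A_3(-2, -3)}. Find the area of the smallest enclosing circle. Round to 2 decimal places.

70.69

Side lengths²: A_1A_2² = 8.5, A_1A_3² = 90, A_2A_3² = 62.5.
Since A_1A_3² = 90 ≥ 62.5 + 8.5 = 71, the angle opposite A_1A_3 is not acute, so the smallest enclosing circle has A_1A_3 as diameter.
Centre = midpoint of A_1A_3 = (-0.5, 1.5), r² = 90/4 = 22.5.
Area = π·r² = π·22.5 ≈ 70.69.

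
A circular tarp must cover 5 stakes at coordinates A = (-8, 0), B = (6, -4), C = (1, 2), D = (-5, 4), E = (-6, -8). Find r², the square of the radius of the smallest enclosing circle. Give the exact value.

The minimum enclosing circle is determined by three boundary points: B, D, E.
Their circumcentre is (-17/14, -33/14) with r² = 5365/98.
The farthest remaining point A is at distance² 5057/98 ≤ 5365/98.

5365/98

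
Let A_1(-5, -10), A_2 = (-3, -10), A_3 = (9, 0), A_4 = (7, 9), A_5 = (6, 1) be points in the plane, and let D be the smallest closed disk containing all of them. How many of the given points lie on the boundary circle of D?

By Welzl's lemma the MEC is supported by two points (diametrically opposite) or three points (on a circumcircle).
The farthest pair is A_1–A_4 with squared distance 505. The circle on this segment as diameter has centre (1, -0.5) and r² = 505/4 = 126.25.
Check A_2: distance² to centre = 106.25 ≤ 126.25, so it lies inside.
All remaining points lie in this disk, and no smaller disk contains both endpoints, so this is the minimum enclosing circle.
The points at distance exactly r from the centre are A_1, A_4 — 2 points.

2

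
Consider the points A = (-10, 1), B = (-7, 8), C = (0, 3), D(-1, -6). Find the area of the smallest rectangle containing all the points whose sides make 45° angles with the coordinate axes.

120

In coordinates u = x + y, v = x − y the rectangle is axis-aligned; the map (x,y)→(u,v) scales areas by 2.
u-values: -9, 1, 3, -7; range = 3 − (-9) = 12.
v-values: -11, -15, -3, 5; range = 5 − (-15) = 20.
Area = (12 × 20) / 2 = 120.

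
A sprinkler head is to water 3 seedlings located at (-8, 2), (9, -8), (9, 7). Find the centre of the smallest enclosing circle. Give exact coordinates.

(67/34, -0.5)

Call the three points A, B, C in the order given.
Side lengths²: AB² = 389, AC² = 314, BC² = 225.
Since AB² = 389 < 314 + 225 = 539, the triangle is acute, so the smallest enclosing circle is the circumcircle.
Circumcentre = (67/34, -0.5), r² = 61073/578.
Centre = (67/34, -0.5).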